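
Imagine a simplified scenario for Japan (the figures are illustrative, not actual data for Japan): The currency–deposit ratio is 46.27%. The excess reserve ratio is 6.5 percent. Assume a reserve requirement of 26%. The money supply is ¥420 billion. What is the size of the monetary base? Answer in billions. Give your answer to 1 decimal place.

¥226.2 billion

The money multiplier is m = (1 + c) / (rr + e + c) = (1 + 0.4627) / (0.26 + 0.065 + 0.4627) ≈ 1.85693.
MB = M / m = 420 / 1.85693 ≈ 226.1798 billion.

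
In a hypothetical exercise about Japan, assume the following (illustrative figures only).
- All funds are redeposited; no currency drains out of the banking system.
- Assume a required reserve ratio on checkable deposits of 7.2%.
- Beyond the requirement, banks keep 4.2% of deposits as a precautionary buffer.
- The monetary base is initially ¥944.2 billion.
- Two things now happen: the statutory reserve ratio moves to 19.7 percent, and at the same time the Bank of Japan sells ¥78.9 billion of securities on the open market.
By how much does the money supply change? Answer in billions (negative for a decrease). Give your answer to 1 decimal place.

-4662.0 billion

Before: m₁ = 1 / (0.072 + 0.042) ≈ 8.77193, MB₁ = 944.2, so M₁ = 8.77193 × 944.2 ≈ 8282.4563 billion.
After: m₂ = 1 / (0.197 + 0.042) ≈ 4.18410, MB₂ = 944.2 − 78.9 = 865.3, so M₂ = 4.18410 × 865.3 ≈ 3620.5017 billion.
ΔM = M₂ − M₁ = 3620.5017 − 8282.4563 = -4661.9546 billion.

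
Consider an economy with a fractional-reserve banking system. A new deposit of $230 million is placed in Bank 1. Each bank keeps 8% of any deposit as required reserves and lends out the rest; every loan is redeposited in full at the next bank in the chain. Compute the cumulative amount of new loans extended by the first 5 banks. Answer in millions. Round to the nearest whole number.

$902 million

Bank i lends (1 − rr)^i of the original deposit: Bank 1 lends 230·0.9200 = 211.6000, Bank 2 lends 230·0.9200² = 194.6720, and so on.
Summing a geometric series: total = 230·[0.9200·(1 − 0.9200^5) / (1 − 0.9200)] ≈ 901.7294 million.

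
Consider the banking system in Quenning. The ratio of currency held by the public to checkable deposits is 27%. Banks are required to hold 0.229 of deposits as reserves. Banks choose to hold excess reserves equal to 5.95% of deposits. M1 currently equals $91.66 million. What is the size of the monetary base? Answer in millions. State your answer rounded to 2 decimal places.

$40.31 million

The money multiplier is m = (1 + c) / (rr + e + c) = (1 + 0.27) / (0.229 + 0.0595 + 0.27) ≈ 2.27395.
MB = M / m = 91.66 / 2.27395 ≈ 40.3087 million.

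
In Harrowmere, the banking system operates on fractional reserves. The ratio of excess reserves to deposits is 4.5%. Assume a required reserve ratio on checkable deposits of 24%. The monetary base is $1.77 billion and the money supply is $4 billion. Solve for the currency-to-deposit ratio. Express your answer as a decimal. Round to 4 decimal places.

Using m = M/MB = 4/1.77 ≈ 2.259887. From m = (1 + c)/(c + rr + e), rearranging gives 1 + c = m·(c + rr + e), so c·(1 − m) = m·(rr + e) − 1.
Hence c = [m·(rr + e) − 1]/(1 − m) = [2.259887 × (0.24 + 0.045) − 1] / (1 − 2.259887) ≈ 0.282511.

0.2825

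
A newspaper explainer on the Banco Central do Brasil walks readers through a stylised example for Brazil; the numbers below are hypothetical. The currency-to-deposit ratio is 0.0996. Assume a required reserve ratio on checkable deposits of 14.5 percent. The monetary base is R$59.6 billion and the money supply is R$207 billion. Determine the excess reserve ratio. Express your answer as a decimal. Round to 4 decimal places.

Using m = M/MB = 207/59.6 ≈ 3.473154. Since m = (1 + c)/(c + rr + e), the denominator satisfies c + rr + e = (1 + c)/m = (1 + 0.0996) / 3.473154 ≈ 0.316600.
With c = 0.0996 and rr = 0.145, the excess reserve ratio is 0.316600 − 0.0996 − 0.145 = 0.072.

0.0720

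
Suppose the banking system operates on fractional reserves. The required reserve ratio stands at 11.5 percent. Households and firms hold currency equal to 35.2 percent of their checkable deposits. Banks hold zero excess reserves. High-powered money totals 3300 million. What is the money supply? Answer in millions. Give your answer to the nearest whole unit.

9554 million

The money multiplier is m = (1 + c) / (rr + c) = (1 + 0.352) / (0.115 + 0.352) ≈ 2.89507.
So M = m × MB = 2.89507 × 3300 = 9553.731 million.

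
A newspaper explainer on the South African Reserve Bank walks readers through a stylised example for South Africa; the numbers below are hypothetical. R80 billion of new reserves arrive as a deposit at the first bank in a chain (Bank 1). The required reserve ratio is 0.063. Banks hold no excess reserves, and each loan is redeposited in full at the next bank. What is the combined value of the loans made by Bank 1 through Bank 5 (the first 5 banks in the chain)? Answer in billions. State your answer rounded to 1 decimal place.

Bank i lends (1 − rr)^i of the original deposit: Bank 1 lends 80·0.9370 = 74.9600, Bank 2 lends 80·0.9370² ≈ 70.2375, and so on.
Summing a geometric series: total = 80·[0.9370·(1 − 0.9370^5) / (1 − 0.9370)] ≈ 330.4578 billion.

R330.5 billion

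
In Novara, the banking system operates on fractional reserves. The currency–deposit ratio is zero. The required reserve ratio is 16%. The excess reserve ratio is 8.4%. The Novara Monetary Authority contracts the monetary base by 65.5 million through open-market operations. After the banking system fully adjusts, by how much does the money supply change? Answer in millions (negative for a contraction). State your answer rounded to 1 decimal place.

The money multiplier is m = 1 / (rr + e) = 1 / (0.16 + 0.084) ≈ 4.0984.
The sale removes 65.5 million of base, so ΔM = m × ΔMB = 4.0984 × (−65.5) = -268.4452 million.

-268.4 million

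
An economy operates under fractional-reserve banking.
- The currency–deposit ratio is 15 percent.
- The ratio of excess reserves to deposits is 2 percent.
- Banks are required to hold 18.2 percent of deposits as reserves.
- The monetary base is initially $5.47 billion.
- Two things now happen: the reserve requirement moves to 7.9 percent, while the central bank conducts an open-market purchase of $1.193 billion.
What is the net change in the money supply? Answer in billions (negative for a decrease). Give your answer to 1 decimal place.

$12.9 billion

Before: m₁ = (1 + 0.15) / (0.182 + 0.02 + 0.15) ≈ 3.2670, MB₁ = 5.47, so M₁ = 3.2670 × 5.47 ≈ 17.8705 billion.
After: m₂ = (1 + 0.15) / (0.079 + 0.02 + 0.15) ≈ 4.6185, MB₂ = 5.47 + 1.193 = 6.663, so M₂ = 4.6185 × 6.663 ≈ 30.7731 billion.
ΔM = M₂ − M₁ = 30.7731 − 17.8705 = 12.9026 billion.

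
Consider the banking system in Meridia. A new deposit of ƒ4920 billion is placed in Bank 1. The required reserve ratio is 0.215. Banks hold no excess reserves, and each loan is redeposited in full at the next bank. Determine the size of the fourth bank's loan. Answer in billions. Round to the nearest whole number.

Each bank lends a fraction (1 − rr) = 0.7850 of the deposit it receives, so Bank 4 receives 4920·0.7850^3 and lends 4920·0.7850^4 ≈ 1868.2876 billion.

ƒ1868 billion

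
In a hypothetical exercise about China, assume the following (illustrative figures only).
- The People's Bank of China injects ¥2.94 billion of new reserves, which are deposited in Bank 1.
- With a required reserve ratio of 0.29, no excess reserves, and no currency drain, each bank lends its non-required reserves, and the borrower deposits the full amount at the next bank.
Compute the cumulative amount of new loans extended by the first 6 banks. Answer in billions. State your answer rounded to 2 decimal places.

Bank i lends (1 − rr)^i of the original deposit: Bank 1 lends 2.94·0.7100 = 2.0874, Bank 2 lends 2.94·0.7100² ≈ 1.4821, and so on.
Summing a geometric series: total = 2.94·[0.7100·(1 − 0.7100^6) / (1 − 0.7100)] ≈ 6.2759 billion.

¥6.28 billion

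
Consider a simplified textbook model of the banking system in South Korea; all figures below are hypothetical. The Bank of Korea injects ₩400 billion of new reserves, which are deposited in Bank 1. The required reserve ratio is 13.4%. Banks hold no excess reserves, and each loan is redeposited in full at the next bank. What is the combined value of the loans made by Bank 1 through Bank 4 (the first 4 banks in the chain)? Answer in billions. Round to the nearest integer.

₩1131 billion

Bank i lends (1 − rr)^i of the original deposit: Bank 1 lends 400·0.8660 = 346.4000, Bank 2 lends 400·0.8660² = 299.9824, and so on.
Summing a geometric series: total = 400·[0.8660·(1 − 0.8660^4) / (1 − 0.8660)] ≈ 1131.1408 billion.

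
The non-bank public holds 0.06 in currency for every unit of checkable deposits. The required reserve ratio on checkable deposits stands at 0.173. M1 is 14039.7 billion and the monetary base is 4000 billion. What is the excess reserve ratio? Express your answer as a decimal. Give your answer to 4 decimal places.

0.0690

Using m = M/MB = 14039.7/4000 = 3.509925. Since m = (1 + c)/(c + rr + e), the denominator satisfies c + rr + e = (1 + c)/m = (1 + 0.06) / 3.509925 ≈ 0.302001.
With c = 0.06 and rr = 0.173, the excess reserve ratio is 0.302001 − 0.06 − 0.173 = 0.069001.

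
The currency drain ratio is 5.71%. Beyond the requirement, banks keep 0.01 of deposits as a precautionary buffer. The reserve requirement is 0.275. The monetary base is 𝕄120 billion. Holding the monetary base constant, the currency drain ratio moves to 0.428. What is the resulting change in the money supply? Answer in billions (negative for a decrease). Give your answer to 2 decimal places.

-130.47 billion

Initially m₁ = (1 + 0.0571) / (0.275 + 0.01 + 0.0571) ≈ 3.090032, so M₁ = 3.090032 × 120 ≈ 370.8038 billion.
After the change m₂ = (1 + 0.428) / (0.275 + 0.01 + 0.428) ≈ 2.002805, so M₂ = 2.002805 × 120 = 240.3366 billion.
ΔM = M₂ − M₁ = 240.3366 − 370.8038 = -130.4672 billion.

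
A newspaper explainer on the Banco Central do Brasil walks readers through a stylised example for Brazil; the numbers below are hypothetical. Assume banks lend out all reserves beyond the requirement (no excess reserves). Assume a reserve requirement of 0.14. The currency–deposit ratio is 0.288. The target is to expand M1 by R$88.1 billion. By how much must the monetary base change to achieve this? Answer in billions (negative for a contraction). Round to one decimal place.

R$29.3 billion

The money multiplier is m = (1 + c) / (rr + c) = (1 + 0.288) / (0.14 + 0.288) ≈ 3.0093.
ΔMB = ΔM / m = (+88.1) / 3.0093 ≈ 29.2759 billion.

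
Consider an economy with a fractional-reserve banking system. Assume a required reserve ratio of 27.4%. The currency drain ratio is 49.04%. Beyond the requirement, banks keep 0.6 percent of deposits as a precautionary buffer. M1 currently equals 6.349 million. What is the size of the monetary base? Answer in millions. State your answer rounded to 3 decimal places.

3.282 million

The money multiplier is m = (1 + c) / (rr + e + c) = (1 + 0.4904) / (0.274 + 0.006 + 0.4904) ≈ 1.93458.
MB = M / m = 6.349 / 1.93458 ≈ 3.2818 million.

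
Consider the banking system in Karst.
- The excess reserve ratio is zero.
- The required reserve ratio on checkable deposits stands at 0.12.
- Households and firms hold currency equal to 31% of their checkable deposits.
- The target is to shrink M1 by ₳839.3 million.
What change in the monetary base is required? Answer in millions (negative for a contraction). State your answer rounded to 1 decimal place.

-275.5 million

The money multiplier is m = (1 + c) / (rr + c) = (1 + 0.31) / (0.12 + 0.31) ≈ 3.04651.
ΔMB = ΔM / m = (−839.3) / 3.04651 ≈ -275.4956 million.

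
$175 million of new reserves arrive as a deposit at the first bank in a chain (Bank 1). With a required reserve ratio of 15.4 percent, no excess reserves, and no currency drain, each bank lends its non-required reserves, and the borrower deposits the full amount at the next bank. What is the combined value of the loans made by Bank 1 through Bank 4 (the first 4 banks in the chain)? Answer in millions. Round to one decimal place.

$468.9 million

Bank i lends (1 − rr)^i of the original deposit: Bank 1 lends 175·0.8460 = 148.0500, Bank 2 lends 175·0.8460² = 125.2503, and so on.
Summing a geometric series: total = 175·[0.8460·(1 − 0.8460^4) / (1 − 0.8460)] ≈ 468.9057 million.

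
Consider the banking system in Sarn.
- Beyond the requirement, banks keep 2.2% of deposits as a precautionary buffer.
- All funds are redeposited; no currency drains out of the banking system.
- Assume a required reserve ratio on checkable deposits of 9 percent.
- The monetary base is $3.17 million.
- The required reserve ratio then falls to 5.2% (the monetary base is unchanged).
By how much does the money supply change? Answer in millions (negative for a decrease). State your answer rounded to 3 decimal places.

Initially m₁ = 1 / (0.09 + 0.022) ≈ 8.92857, so M₁ = 8.92857 × 3.17 ≈ 28.3036 million.
After the change m₂ = 1 / (0.052 + 0.022) ≈ 13.51351, so M₂ = 13.51351 × 3.17 ≈ 42.8378 million.
ΔM = M₂ − M₁ = 42.8378 − 28.3036 = 14.5342 million.

$14.534 million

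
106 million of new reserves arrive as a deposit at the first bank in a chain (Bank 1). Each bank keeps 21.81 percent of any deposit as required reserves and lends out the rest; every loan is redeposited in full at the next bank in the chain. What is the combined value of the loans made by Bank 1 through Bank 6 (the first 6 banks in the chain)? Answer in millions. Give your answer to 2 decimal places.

293.18 million

Bank i lends (1 − rr)^i of the original deposit: Bank 1 lends 106·0.7819 = 82.8814, Bank 2 lends 106·0.7819² ≈ 64.8050, and so on.
Summing a geometric series: total = 106·[0.7819·(1 − 0.7819^6) / (1 − 0.7819)] ≈ 293.1778 million.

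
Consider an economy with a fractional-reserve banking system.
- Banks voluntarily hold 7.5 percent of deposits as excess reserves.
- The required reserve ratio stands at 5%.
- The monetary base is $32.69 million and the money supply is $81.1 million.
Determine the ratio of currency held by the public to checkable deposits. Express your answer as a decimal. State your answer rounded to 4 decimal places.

Using m = M/MB = 81.1/32.69 ≈ 2.480881. From m = (1 + c)/(c + rr + e), rearranging gives 1 + c = m·(c + rr + e), so c·(1 − m) = m·(rr + e) − 1.
Hence c = [m·(rr + e) − 1]/(1 − m) = [2.480881 × (0.05 + 0.075) − 1] / (1 − 2.480881) ≈ 0.465864.

0.4659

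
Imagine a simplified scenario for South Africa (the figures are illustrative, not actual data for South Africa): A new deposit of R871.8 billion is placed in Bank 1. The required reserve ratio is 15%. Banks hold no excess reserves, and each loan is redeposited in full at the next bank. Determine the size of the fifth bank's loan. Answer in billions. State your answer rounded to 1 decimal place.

R386.8 billion

Each bank lends a fraction (1 − rr) = 0.8500 of the deposit it receives, so Bank 5 receives 871.8·0.8500^4 and lends 871.8·0.8500^5 ≈ 386.8223 billion.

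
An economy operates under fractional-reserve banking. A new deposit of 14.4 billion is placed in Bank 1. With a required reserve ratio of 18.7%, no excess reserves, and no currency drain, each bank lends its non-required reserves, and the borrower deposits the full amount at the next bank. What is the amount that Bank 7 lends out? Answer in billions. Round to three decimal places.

3.381 billion

Each bank lends a fraction (1 − rr) = 0.8130 of the deposit it receives, so Bank 7 receives 14.4·0.8130^6 and lends 14.4·0.8130^7 ≈ 3.3806 billion.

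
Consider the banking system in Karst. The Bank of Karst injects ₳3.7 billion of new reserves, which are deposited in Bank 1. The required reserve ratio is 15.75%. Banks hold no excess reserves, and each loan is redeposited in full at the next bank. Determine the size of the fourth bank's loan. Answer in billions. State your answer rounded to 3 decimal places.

₳1.864 billion

Each bank lends a fraction (1 − rr) = 0.8425 of the deposit it receives, so Bank 4 receives 3.7·0.8425^3 and lends 3.7·0.8425^4 ≈ 1.8642 billion.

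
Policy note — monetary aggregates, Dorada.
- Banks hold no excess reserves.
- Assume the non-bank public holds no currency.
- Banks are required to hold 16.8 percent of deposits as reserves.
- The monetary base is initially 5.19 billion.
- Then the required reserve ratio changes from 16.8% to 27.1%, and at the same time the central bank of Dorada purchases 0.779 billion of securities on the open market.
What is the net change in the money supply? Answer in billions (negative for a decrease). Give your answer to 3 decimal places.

-8.867 billion

Before: m₁ = 1 / (0.168) ≈ 5.95238, MB₁ = 5.19, so M₁ = 5.95238 × 5.19 ≈ 30.8929 billion.
After: m₂ = 1 / (0.271) ≈ 3.69004, MB₂ = 5.19 + 0.779 = 5.969, so M₂ = 3.69004 × 5.969 ≈ 22.0258 billion.
ΔM = M₂ − M₁ = 22.0258 − 30.8929 = -8.8671 billion.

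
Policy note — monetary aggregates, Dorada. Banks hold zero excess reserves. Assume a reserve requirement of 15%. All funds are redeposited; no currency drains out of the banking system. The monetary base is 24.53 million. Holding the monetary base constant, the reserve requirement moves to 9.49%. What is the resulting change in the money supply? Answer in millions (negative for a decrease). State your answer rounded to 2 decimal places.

94.95 million

Initially m₁ = 1 / (0.15) ≈ 6.66667, so M₁ = 6.66667 × 24.53 ≈ 163.5334 million.
After the change m₂ = 1 / (0.0949) ≈ 10.53741, so M₂ = 10.53741 × 24.53 ≈ 258.4827 million.
ΔM = M₂ − M₁ = 258.4827 − 163.5334 = 94.9493 million.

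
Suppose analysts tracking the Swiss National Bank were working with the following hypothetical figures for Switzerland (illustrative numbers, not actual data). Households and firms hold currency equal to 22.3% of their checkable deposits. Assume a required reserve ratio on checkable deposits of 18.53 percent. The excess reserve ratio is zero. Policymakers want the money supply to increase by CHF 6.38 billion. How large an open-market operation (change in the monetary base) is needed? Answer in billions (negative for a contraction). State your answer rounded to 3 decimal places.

The money multiplier is m = (1 + c) / (rr + c) = (1 + 0.223) / (0.1853 + 0.223) ≈ 2.99535.
ΔMB = ΔM / m = (+6.38) / 2.99535 ≈ 2.13 billion.

CHF 2.130 billion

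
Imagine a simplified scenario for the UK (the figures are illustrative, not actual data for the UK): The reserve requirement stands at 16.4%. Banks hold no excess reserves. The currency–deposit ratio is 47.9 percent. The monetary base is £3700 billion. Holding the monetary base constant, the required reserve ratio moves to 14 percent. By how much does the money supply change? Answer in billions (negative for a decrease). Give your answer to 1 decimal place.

£330.0 billion

Initially m₁ = (1 + 0.479) / (0.164 + 0.479) ≈ 2.300156, so M₁ = 2.300156 × 3700 = 8510.5772 billion.
After the change m₂ = (1 + 0.479) / (0.14 + 0.479) ≈ 2.389338, so M₂ = 2.389338 × 3700 = 8840.5506 billion.
ΔM = M₂ − M₁ = 8840.5506 − 8510.5772 = 329.9734 billion.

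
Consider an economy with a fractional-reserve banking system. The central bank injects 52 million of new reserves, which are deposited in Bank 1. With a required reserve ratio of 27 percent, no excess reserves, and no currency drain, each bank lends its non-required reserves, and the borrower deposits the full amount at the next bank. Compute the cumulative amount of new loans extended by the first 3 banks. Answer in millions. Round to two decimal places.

85.90 million

Bank i lends (1 − rr)^i of the original deposit: Bank 1 lends 52·0.7300 = 37.9600, Bank 2 lends 52·0.7300² = 27.7108, and so on.
Summing a geometric series: total = 52·[0.7300·(1 − 0.7300^3) / (1 − 0.7300)] ≈ 85.8997 million.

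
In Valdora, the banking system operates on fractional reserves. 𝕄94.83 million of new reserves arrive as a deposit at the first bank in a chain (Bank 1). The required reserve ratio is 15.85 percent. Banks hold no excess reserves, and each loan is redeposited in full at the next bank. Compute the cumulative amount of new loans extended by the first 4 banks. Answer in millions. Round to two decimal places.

𝕄251.01 million

Bank i lends (1 − rr)^i of the original deposit: Bank 1 lends 94.83·0.8415 ≈ 79.7994, Bank 2 lends 94.83·0.8415² ≈ 67.1512, and so on.
Summing a geometric series: total = 94.83·[0.8415·(1 − 0.8415^4) / (1 − 0.8415)] ≈ 251.0097 million.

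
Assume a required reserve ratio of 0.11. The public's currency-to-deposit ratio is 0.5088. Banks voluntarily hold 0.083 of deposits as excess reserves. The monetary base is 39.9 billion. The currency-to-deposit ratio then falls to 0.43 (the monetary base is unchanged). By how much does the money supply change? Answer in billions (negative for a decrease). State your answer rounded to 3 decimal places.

Initially m₁ = (1 + 0.5088) / (0.11 + 0.083 + 0.5088) ≈ 2.149900, so M₁ = 2.149900 × 39.9 ≈ 85.781 billion.
After the change m₂ = (1 + 0.43) / (0.11 + 0.083 + 0.43) ≈ 2.295345, so M₂ = 2.295345 × 39.9 ≈ 91.5843 billion.
ΔM = M₂ − M₁ = 91.5843 − 85.781 = 5.8033 billion.

5.803 billion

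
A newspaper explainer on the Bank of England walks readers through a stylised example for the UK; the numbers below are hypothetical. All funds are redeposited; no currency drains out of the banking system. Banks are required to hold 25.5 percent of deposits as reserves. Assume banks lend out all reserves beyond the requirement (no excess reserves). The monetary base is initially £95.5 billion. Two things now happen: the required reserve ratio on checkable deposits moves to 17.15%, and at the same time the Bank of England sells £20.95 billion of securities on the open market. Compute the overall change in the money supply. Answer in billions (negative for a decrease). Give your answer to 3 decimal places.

Before: m₁ = 1 / (0.255) ≈ 3.921569, MB₁ = 95.5, so M₁ = 3.921569 × 95.5 ≈ 374.5098 billion.
After: m₂ = 1 / (0.1715) ≈ 5.830904, MB₂ = 95.5 − 20.95 = 74.55, so M₂ = 5.830904 × 74.55 ≈ 434.6939 billion.
ΔM = M₂ − M₁ = 434.6939 − 374.5098 = 60.1841 billion.

£60.184 billion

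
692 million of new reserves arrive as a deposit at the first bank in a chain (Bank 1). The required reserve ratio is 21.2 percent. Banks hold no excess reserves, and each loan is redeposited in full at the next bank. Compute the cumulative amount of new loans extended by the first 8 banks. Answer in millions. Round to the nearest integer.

2190 million

Bank i lends (1 − rr)^i of the original deposit: Bank 1 lends 692·0.7880 = 545.2960, Bank 2 lends 692·0.7880² ≈ 429.6932, and so on.
Summing a geometric series: total = 692·[0.7880·(1 − 0.7880^8) / (1 − 0.7880)] ≈ 2189.7612 million.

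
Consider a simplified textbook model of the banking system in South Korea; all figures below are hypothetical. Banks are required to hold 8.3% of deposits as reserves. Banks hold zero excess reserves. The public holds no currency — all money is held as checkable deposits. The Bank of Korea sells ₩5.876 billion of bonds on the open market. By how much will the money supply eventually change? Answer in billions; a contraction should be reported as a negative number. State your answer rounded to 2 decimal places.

-70.80 billion

The simple money multiplier is m = 1/rr = 1/0.083 ≈ 12.0482.
An open-market sale reduces the monetary base by 5.876 billion, so ΔM = m × ΔMB = 12.0482 × (−5.876) ≈ -70.7952 billion.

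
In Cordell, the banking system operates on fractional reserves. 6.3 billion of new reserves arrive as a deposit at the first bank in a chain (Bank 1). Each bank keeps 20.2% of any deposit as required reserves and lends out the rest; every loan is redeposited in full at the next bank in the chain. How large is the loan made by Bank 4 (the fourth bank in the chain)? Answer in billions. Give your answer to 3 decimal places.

2.555 billion

Each bank lends a fraction (1 − rr) = 0.7980 of the deposit it receives, so Bank 4 receives 6.3·0.7980^3 and lends 6.3·0.7980^4 ≈ 2.5548 billion.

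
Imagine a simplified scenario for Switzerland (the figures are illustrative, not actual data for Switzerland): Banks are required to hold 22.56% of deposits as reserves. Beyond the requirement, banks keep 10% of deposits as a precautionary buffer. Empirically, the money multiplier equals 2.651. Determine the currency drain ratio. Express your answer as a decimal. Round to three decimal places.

Using m = 2.651. From m = (1 + c)/(c + rr + e), rearranging gives 1 + c = m·(c + rr + e), so c·(1 − m) = m·(rr + e) − 1.
Hence c = [m·(rr + e) − 1]/(1 − m) = [2.651 × (0.2256 + 0.1) − 1] / (1 − 2.651) ≈ 0.082880.

0.083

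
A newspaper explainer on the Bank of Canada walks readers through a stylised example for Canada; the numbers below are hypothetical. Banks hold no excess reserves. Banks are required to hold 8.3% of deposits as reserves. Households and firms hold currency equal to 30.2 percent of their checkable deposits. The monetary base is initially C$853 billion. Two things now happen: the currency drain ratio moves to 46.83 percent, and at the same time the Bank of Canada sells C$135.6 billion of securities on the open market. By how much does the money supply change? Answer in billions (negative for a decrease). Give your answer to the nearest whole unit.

-974 billion

Before: m₁ = (1 + 0.302) / (0.083 + 0.302) ≈ 3.3818, MB₁ = 853, so M₁ = 3.3818 × 853 = 2884.6754 billion.
After: m₂ = (1 + 0.4683) / (0.083 + 0.4683) ≈ 2.6633, MB₂ = 853 − 135.6 = 717.4, so M₂ = 2.6633 × 717.4 ≈ 1910.6514 billion.
ΔM = M₂ − M₁ = 1910.6514 − 2884.6754 = -974.024 billion.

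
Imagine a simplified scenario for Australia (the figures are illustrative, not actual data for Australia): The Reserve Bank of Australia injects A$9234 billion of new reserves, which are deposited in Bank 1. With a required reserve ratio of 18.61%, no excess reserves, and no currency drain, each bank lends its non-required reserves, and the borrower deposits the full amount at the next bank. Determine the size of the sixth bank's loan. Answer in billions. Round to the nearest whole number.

Each bank lends a fraction (1 − rr) = 0.8139 of the deposit it receives, so Bank 6 receives 9234·0.8139^5 and lends 9234·0.8139^6 ≈ 2684.2080 billion.

A$2684 billion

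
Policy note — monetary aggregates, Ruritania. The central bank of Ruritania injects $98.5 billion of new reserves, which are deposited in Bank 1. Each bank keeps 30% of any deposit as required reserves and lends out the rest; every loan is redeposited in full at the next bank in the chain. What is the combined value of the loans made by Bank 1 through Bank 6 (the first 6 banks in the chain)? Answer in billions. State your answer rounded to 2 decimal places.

Bank i lends (1 − rr)^i of the original deposit: Bank 1 lends 98.5·0.7000 = 68.9500, Bank 2 lends 98.5·0.7000² = 48.2650, and so on.
Summing a geometric series: total = 98.5·[0.7000·(1 − 0.7000^6) / (1 − 0.7000)] ≈ 202.7937 billion.

$202.79 billion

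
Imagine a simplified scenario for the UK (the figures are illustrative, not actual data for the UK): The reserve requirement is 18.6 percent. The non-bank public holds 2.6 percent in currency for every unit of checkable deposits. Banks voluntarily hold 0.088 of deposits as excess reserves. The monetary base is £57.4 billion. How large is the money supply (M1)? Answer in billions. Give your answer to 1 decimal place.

£196.3 billion

The money multiplier is m = (1 + c) / (rr + e + c) = (1 + 0.026) / (0.186 + 0.088 + 0.026) = 3.42.
So M = m × MB = 3.42 × 57.4 = 196.308 billion.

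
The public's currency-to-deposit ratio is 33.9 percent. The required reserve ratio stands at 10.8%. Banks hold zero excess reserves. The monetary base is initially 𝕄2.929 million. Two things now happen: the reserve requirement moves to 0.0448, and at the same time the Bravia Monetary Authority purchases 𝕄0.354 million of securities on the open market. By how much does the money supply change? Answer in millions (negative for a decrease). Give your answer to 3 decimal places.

Before: m₁ = (1 + 0.339) / (0.108 + 0.339) ≈ 2.99553, MB₁ = 2.929, so M₁ = 2.99553 × 2.929 ≈ 8.7739 million.
After: m₂ = (1 + 0.339) / (0.0448 + 0.339) ≈ 3.48880, MB₂ = 2.929 + 0.354 = 3.283, so M₂ = 3.48880 × 3.283 ≈ 11.4537 million.
ΔM = M₂ − M₁ = 11.4537 − 8.7739 = 2.6798 million.

𝕄2.680 million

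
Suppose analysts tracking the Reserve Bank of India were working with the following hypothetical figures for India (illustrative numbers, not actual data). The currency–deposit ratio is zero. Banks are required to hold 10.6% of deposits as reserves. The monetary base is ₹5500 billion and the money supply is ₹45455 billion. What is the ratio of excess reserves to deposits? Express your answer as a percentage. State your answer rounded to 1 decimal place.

Using m = M/MB = 45455/5500 ≈ 8.264545. Since m = (1 + c)/(c + rr + e), the denominator satisfies c + rr + e = (1 + c)/m = (1 + 0) / 8.264545 ≈ 0.120999.
With c = 0 and rr = 0.106, the ratio of excess reserves to deposits is 0.120999 − 0 − 0.106 = 0.014999.

1.5%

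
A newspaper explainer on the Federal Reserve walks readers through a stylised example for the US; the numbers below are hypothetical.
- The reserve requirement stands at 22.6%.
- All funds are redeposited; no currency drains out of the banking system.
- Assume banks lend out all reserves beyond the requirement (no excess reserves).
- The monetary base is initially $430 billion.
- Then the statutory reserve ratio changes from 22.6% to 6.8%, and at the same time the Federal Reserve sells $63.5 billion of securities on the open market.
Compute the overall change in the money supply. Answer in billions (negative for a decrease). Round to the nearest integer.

Before: m₁ = 1 / (0.226) ≈ 4.4248, MB₁ = 430, so M₁ = 4.4248 × 430 = 1902.664 billion.
After: m₂ = 1 / (0.068) ≈ 14.7059, MB₂ = 430 − 63.5 = 366.5, so M₂ = 14.7059 × 366.5 ≈ 5389.7123 billion.
ΔM = M₂ − M₁ = 5389.7123 − 1902.664 = 3487.0483 billion.

$3487 billion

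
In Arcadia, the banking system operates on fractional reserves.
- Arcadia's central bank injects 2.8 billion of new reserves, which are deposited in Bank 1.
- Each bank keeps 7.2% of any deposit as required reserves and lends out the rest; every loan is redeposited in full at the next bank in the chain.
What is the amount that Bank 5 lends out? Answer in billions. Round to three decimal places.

Each bank lends a fraction (1 − rr) = 0.9280 of the deposit it receives, so Bank 5 receives 2.8·0.9280^4 and lends 2.8·0.9280^5 ≈ 1.9271 billion.

1.927 billion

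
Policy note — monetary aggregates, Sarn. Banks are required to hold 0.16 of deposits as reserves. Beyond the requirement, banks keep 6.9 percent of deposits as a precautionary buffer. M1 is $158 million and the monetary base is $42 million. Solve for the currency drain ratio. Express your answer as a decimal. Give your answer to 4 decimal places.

Using m = M/MB = 158/42 ≈ 3.761905. From m = (1 + c)/(c + rr + e), rearranging gives 1 + c = m·(c + rr + e), so c·(1 − m) = m·(rr + e) − 1.
Hence c = [m·(rr + e) − 1]/(1 − m) = [3.761905 × (0.16 + 0.069) − 1] / (1 − 3.761905) ≈ 0.050155.

0.0502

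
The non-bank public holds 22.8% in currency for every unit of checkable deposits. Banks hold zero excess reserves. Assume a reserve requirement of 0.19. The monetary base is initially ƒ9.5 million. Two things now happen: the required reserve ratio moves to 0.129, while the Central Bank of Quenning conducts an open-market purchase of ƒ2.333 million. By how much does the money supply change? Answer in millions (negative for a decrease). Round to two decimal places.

Before: m₁ = (1 + 0.228) / (0.19 + 0.228) ≈ 2.93780, MB₁ = 9.5, so M₁ = 2.93780 × 9.5 = 27.9091 million.
After: m₂ = (1 + 0.228) / (0.129 + 0.228) ≈ 3.43978, MB₂ = 9.5 + 2.333 = 11.833, so M₂ = 3.43978 × 11.833 ≈ 40.7029 million.
ΔM = M₂ − M₁ = 40.7029 − 27.9091 = 12.7938 million.

ƒ12.79 million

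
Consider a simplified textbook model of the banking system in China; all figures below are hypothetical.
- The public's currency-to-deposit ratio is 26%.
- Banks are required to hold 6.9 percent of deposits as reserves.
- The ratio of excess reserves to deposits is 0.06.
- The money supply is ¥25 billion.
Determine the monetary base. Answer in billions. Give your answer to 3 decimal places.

The money multiplier is m = (1 + c) / (rr + e + c) = (1 + 0.26) / (0.069 + 0.06 + 0.26) ≈ 3.239075.
MB = M / m = 25 / 3.239075 ≈ 7.7183 billion.

¥7.718 billion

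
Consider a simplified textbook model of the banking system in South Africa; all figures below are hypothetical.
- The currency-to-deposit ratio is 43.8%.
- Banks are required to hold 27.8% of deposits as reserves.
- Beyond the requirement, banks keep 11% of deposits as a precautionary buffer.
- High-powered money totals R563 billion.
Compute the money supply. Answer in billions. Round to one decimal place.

The money multiplier is m = (1 + c) / (rr + e + c) = (1 + 0.438) / (0.278 + 0.11 + 0.438) ≈ 1.74092.
So M = m × MB = 1.74092 × 563 ≈ 980.138 billion.

R980.1 billion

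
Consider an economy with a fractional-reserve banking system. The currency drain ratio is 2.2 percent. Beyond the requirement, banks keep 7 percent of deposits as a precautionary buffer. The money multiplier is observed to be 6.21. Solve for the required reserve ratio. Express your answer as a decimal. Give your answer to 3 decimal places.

Using m = 6.21. Since m = (1 + c)/(c + rr + e), the denominator satisfies c + rr + e = (1 + c)/m = (1 + 0.022) / 6.21 ≈ 0.164573.
With c = 0.022 and e = 0.07, the required reserve ratio is 0.164573 − 0.022 − 0.07 = 0.072573.

0.073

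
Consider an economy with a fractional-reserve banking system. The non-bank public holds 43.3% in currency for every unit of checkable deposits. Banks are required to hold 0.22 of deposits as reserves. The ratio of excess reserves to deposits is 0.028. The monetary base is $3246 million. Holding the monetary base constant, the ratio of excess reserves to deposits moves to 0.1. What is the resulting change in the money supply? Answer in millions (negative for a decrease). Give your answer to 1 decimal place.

-653.1 million

Initially m₁ = (1 + 0.433) / (0.22 + 0.028 + 0.433) ≈ 2.104258, so M₁ = 2.104258 × 3246 ≈ 6830.4215 million.
After the change m₂ = (1 + 0.433) / (0.22 + 0.1 + 0.433) ≈ 1.903054, so M₂ = 1.903054 × 3246 ≈ 6177.3133 million.
ΔM = M₂ − M₁ = 6177.3133 − 6830.4215 = -653.1082 million.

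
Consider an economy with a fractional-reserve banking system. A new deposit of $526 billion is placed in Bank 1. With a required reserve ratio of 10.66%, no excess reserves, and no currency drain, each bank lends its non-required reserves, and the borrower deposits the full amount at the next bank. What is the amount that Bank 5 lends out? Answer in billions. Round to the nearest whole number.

$299 billion

Each bank lends a fraction (1 − rr) = 0.8934 of the deposit it receives, so Bank 5 receives 526·0.8934^4 and lends 526·0.8934^5 ≈ 299.3750 billion.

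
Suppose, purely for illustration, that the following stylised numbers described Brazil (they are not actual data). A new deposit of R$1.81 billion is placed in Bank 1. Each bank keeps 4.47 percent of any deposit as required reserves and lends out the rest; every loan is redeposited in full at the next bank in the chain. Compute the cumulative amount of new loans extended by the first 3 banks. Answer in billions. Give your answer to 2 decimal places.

Bank i lends (1 − rr)^i of the original deposit: Bank 1 lends 1.81·0.9553 ≈ 1.7291, Bank 2 lends 1.81·0.9553² ≈ 1.6518, and so on.
Summing a geometric series: total = 1.81·[0.9553·(1 − 0.9553^3) / (1 − 0.9553)] ≈ 4.9589 billion.

R$4.96 billion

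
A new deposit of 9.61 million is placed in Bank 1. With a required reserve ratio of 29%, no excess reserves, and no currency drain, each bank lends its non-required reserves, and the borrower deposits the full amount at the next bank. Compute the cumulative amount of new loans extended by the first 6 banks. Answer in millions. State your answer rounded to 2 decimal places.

Bank i lends (1 − rr)^i of the original deposit: Bank 1 lends 9.61·0.7100 = 6.8231, Bank 2 lends 9.61·0.7100² ≈ 4.8444, and so on.
Summing a geometric series: total = 9.61·[0.7100·(1 − 0.7100^6) / (1 − 0.7100)] ≈ 20.5140 million.

20.51 million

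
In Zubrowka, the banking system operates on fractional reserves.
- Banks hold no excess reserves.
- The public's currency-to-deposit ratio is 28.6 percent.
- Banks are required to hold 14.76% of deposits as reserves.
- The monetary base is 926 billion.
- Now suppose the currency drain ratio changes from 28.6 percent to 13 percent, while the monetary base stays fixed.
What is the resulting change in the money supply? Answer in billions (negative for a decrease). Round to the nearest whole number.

Initially m₁ = (1 + 0.286) / (0.1476 + 0.286) ≈ 2.9659, so M₁ = 2.9659 × 926 = 2746.4234 billion.
After the change m₂ = (1 + 0.13) / (0.1476 + 0.13) ≈ 4.0706, so M₂ = 4.0706 × 926 = 3769.3756 billion.
ΔM = M₂ − M₁ = 3769.3756 − 2746.4234 = 1022.9522 billion.

1023 billion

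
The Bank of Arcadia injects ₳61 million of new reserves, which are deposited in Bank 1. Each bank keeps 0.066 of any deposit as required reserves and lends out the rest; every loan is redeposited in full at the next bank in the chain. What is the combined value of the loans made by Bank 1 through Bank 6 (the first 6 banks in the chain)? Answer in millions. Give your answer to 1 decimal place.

₳290.2 million

Bank i lends (1 − rr)^i of the original deposit: Bank 1 lends 61·0.9340 = 56.9740, Bank 2 lends 61·0.9340² ≈ 53.2137, and so on.
Summing a geometric series: total = 61·[0.9340·(1 − 0.9340^6) / (1 − 0.9340)] ≈ 290.1640 million.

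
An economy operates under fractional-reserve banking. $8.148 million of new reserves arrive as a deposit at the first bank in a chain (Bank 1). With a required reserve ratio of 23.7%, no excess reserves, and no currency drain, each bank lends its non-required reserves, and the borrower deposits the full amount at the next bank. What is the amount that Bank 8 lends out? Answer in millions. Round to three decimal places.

$0.936 million

Each bank lends a fraction (1 − rr) = 0.7630 of the deposit it receives, so Bank 8 receives 8.148·0.7630^7 and lends 8.148·0.7630^8 ≈ 0.9359 million.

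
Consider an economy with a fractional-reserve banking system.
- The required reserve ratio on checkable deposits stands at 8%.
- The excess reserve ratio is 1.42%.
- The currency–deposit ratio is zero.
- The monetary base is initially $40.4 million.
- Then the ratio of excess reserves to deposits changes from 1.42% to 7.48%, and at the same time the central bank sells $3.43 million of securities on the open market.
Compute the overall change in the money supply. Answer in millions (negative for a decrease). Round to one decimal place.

Before: m₁ = 1 / (0.08 + 0.0142) ≈ 10.6157, MB₁ = 40.4, so M₁ = 10.6157 × 40.4 ≈ 428.8743 million.
After: m₂ = 1 / (0.08 + 0.0748) ≈ 6.4599, MB₂ = 40.4 − 3.43 = 36.97, so M₂ = 6.4599 × 36.97 ≈ 238.8225 million.
ΔM = M₂ − M₁ = 238.8225 − 428.8743 = -190.0518 million.

-190.1 million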